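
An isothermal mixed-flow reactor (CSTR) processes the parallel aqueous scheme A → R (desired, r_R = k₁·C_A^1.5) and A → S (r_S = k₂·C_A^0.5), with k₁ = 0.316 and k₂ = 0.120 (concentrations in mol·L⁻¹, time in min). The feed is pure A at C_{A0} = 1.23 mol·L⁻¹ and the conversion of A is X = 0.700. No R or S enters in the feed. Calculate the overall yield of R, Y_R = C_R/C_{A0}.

Exit C_A = C_{A0}(1−X) = 1.23×0.300 = 0.3690 mol·L⁻¹.
A CSTR operates uniformly at the exit composition, giving r_R = 0.07083 and r_S = 0.07289 (each k·C_A^n at C_A = 0.3690).
Fraction of consumed A going to R: r_R/(r_R+r_S) = 0.4928.
C_R = 0.4928·C_{A0}·X = 0.4928×1.23×0.700 = 0.424 mol·L⁻¹; Y_R = C_R/C_{A0} = 0.345.

0.345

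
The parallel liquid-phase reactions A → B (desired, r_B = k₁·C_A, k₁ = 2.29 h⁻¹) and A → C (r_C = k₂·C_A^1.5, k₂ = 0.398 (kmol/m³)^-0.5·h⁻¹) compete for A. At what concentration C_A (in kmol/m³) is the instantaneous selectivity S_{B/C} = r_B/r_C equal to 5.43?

1.12 kmol/m³

S_{B/C} = (k₁/k₂)·C_A^-0.5 ⇒ C_A = (S·k₂/k₁)^(-2).
= (5.43×0.398/2.29)^(-2) = (0.9437)^(-2) = 1.12 kmol/m³.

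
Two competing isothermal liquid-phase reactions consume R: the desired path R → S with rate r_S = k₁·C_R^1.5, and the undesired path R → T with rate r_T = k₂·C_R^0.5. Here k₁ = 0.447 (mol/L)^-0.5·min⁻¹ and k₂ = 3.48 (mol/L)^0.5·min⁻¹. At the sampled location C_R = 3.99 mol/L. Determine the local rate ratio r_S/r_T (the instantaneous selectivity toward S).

0.513

S_{S/T} = r_S/r_T = (k₁·C_R^1.5)/(k₂·C_R^0.5) = (k₁/k₂)·C_R.
= (0.447×3.990^1.5) / (3.48×3.990^0.5) = 3.563/6.951 = 0.513.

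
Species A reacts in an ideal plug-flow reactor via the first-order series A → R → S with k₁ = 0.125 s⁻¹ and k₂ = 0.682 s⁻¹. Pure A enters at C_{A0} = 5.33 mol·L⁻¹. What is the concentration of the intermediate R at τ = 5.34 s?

0.582 mol·L⁻¹

For first-order series with pure A initially, C_R(τ) = k₁C_{A0}/(k₂−k₁)·(e^(−k₁τ) − e^(−k₂τ)).
e^(−k₁τ) = e^(−0.125×5.34) = e^(−0.6675) = 0.5130; e^(−k₂τ) = e^(−3.642) = 0.02620.
C_R = 0.125×5.33/(0.682−0.125) × (0.5130−0.02620) = 1.196×0.4868 = 0.5823 mol·L⁻¹.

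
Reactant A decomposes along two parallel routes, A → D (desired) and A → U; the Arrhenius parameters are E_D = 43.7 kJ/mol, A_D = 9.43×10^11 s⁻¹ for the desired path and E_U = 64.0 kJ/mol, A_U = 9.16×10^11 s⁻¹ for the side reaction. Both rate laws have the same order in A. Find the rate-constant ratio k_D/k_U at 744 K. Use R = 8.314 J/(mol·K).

27.4

With equal orders, S_{D/U} = k_D/k_U = (A_D/A_U)·exp[(E_U−E_D)/(RT)].
(E_U−E_D)/(RT) = (64.0−43.7)×10³/(8.314×744) = 20300/6186 = 3.282.
k_D/k_U = (9.43×10^11/9.16×10^11)·exp(3.282) = 1.029 × 26.62 = 27.4.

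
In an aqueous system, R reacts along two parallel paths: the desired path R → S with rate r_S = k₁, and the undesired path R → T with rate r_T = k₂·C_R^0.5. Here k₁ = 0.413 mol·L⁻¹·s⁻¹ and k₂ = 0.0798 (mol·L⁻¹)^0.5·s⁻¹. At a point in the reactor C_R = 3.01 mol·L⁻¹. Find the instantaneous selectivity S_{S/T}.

2.98

S_{S/T} = r_S/r_T = (k₁)/(k₂·C_R^0.5) = (k₁/k₂)·C_R^-0.5.
= (0.413) / (0.0798×3.010^0.5) = 0.4130/0.1384 = 2.98.
The undesired path is higher order in R, so low C_R (CSTR or dilute feed) favours S.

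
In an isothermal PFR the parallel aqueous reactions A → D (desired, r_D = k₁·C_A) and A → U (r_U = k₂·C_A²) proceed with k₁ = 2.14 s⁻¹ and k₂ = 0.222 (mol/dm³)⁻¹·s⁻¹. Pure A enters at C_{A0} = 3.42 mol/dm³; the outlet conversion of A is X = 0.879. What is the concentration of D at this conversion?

C_A = C_{A0}(1−X) = 0.4138 mol/dm³.
Along a PFR/batch, dC_D/dC_A = −r_D/(r_D+r_U) = −k₁/(k₁+k₂·C_A).
Integrating from C_{A0} to C_A: C_D = (2.14/0.222)·ln[(2.14+0.222·3.42)/(2.14+0.222·0.414)] = 9.640·ln(2.899/2.232) = 2.522 mol/dm³.

2.52 mol/dm³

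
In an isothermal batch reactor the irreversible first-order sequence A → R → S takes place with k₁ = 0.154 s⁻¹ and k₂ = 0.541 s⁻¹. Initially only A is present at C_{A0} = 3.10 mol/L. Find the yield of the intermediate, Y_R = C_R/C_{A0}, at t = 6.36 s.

Solving the coupled first-order balances gives C_R(t) = [k₁/(k₂−k₁)]·C_{A0}·(e^(−k₁t) − e^(−k₂t)).
e^(−k₁t) = e^(−0.154×6.36) = e^(−0.9794) = 0.3755; e^(−k₂t) = e^(−3.441) = 0.03204.
C_R = 0.154×3.10/(0.541−0.154) × (0.3755−0.03204) = 1.234×0.3435 = 0.4237 mol/L.
Y_R = C_R/C_{A0} = 0.4237/3.10 = 0.137.

0.137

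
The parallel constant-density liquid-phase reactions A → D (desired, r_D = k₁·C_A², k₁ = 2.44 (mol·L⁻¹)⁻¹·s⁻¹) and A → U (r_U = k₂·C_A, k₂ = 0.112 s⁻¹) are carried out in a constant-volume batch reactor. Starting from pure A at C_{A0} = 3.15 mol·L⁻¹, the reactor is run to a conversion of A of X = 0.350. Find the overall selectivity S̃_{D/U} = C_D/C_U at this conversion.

C_A = C_{A0}(1−X) = 2.047 mol·L⁻¹.
Along a PFR/batch, dC_U/dC_A = −r_U/(r_D+r_U) = −k₂/(k₂+k₁·C_A).
Integrating from C_{A0} to C_A: C_U = (0.112/2.44)·ln[(0.112+2.44·3.15)/(0.112+2.44·2.05)] = 0.04590·ln(7.798/5.108) = 0.01942 mol·L⁻¹.
Then C_D = (C_{A0}−C_A) − C_U = 1.103 − 0.01942 = 1.083 mol·L⁻¹.
S̃_{D/U} = C_D/C_U = 1.083/0.01942 = 55.8.

55.8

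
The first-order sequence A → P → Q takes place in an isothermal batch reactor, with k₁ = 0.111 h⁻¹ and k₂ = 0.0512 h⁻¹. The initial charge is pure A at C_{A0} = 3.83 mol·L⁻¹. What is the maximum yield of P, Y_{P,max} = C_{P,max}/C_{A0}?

0.516

Evaluating C_P at t_opt = ln(k₂/k₁)/(k₂−k₁) gives C_{P,max}/C_{A0} = (k₁/k₂)^[k₂/(k₂−k₁)].
= (0.111/0.0512)^(0.0512/(0.0512−0.111)) = (2.168)^(-0.8562) = 0.5156.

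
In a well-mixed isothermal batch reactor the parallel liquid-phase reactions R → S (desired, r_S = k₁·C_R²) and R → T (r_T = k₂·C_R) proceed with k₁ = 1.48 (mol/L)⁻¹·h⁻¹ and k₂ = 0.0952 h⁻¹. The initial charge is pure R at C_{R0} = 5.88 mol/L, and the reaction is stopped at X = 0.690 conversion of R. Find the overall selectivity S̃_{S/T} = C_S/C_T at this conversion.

C_R = C_{R0}(1−X) = 1.823 mol/L.
Along a PFR/batch, dC_T/dC_R = −r_T/(r_S+r_T) = −k₂/(k₂+k₁·C_R).
Integrating from C_{R0} to C_R: C_T = (0.0952/1.48)·ln[(0.0952+1.48·5.88)/(0.0952+1.48·1.82)] = 0.06432·ln(8.798/2.793) = 0.07380 mol/L.
Then C_S = (C_{R0}−C_R) − C_T = 4.057 − 0.07380 = 3.983 mol/L.
S̃_{S/T} = C_S/C_T = 3.983/0.07380 = 54.0.

54.0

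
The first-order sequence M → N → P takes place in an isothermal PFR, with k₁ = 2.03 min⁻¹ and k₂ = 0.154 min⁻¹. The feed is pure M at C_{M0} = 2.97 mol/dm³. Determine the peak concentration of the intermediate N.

Evaluating C_N at τ_opt = ln(k₂/k₁)/(k₂−k₁) gives C_{N,max}/C_{M0} = (k₁/k₂)^[k₂/(k₂−k₁)].
= (2.03/0.154)^(0.154/(0.154−2.03)) = (13.18)^(-0.08209) = 0.8092.
C_{N,max} = 0.8092×2.97 = 2.40 mol/dm³.

2.40 mol/dm³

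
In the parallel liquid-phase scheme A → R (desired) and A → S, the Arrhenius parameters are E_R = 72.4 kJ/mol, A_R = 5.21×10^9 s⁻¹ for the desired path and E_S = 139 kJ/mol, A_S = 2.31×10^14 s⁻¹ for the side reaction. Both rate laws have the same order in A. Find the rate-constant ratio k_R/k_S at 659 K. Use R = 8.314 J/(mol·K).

With equal orders, S_{R/S} = k_R/k_S = (A_R/A_S)·exp[(E_S−E_R)/(RT)].
(E_S−E_R)/(RT) = (139−72.4)×10³/(8.314×659) = 66600/5479 = 12.16.
k_R/k_S = (5.21×10^9/2.31×10^14)·exp(12.16) = 2.255×10^-5 × 1.902×10^5 = 4.29.
Since E_R < E_S, lowering the temperature improves selectivity toward R.

4.29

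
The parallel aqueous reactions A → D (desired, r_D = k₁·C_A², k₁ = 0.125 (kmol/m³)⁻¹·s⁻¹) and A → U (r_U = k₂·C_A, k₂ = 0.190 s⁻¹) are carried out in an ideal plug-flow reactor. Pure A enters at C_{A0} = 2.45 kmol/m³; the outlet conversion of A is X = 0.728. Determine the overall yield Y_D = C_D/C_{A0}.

0.358

C_A = C_{A0}(1−X) = 0.6664 kmol/m³.
Along a PFR/batch, dC_U/dC_A = −r_U/(r_D+r_U) = −k₂/(k₂+k₁·C_A).
Integrating from C_{A0} to C_A: C_U = (0.190/0.125)·ln[(0.190+0.125·2.45)/(0.190+0.125·0.666)] = 1.520·ln(0.4963/0.2733) = 0.9067 kmol/m³.
Then C_D = (C_{A0}−C_A) − C_U = 1.784 − 0.9067 = 0.8769 kmol/m³.
Y_D = C_D/C_{A0} = 0.8769/2.45 = 0.358.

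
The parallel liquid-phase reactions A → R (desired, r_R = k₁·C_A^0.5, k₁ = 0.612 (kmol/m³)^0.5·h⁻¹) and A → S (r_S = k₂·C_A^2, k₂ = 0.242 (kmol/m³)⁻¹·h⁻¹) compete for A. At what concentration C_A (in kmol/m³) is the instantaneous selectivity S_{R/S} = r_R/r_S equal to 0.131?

S_{R/S} = (k₁/k₂)·C_A^-1.5 ⇒ C_A = (S·k₂/k₁)^(1/(-1.5)).
= (0.131×0.242/0.612)^(-0.6667) = (0.05180)^(-0.6667) = 7.20 kmol/m³.

7.20 kmol/m³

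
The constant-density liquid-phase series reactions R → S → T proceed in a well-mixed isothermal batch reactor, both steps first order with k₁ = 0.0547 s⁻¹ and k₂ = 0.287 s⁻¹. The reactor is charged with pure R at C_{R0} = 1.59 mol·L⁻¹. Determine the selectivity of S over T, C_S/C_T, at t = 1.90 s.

Solving the coupled first-order balances gives C_S(t) = [k₁/(k₂−k₁)]·C_{R0}·(e^(−k₁t) − e^(−k₂t)).
e^(−k₁t) = e^(−0.0547×1.90) = e^(−0.1039) = 0.9013; e^(−k₂t) = e^(−0.5453) = 0.5797.
C_S = 0.0547×1.59/(0.287−0.0547) × (0.9013−0.5797) = 0.3744×0.3216 = 0.1204 mol·L⁻¹.
C_R = C_{R0}e^(−k₁t) = 1.433 mol·L⁻¹, so C_T = C_{R0}−C_R−C_S = 0.03654 mol·L⁻¹; C_S/C_T = 3.30.

3.30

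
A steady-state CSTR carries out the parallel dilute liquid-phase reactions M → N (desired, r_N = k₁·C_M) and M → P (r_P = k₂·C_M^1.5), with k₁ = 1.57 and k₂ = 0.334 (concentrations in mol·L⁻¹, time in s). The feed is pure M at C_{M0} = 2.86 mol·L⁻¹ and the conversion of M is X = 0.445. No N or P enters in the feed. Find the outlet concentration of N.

Exit C_M = C_{M0}(1−X) = 2.86×0.555 = 1.587 mol·L⁻¹.
Rates in a CSTR are evaluated at the outlet concentration: r_N = 1.57×1.587 = 2.492, r_P = 0.334×1.587^1.5 = 0.6679.
Fraction of consumed M going to N: r_N/(r_N+r_P) = 0.7886.
C_N = 0.7886·C_{M0}·X = 0.7886×2.86×0.445 = 1.00 mol·L⁻¹.

1.00 mol·L⁻¹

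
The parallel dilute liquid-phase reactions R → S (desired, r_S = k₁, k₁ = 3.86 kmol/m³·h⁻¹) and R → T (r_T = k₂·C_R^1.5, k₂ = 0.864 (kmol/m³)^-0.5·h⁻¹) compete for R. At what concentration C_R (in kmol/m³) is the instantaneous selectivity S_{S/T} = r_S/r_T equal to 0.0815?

14.4 kmol/m³

S_{S/T} = (k₁/k₂)·C_R^-1.5 ⇒ C_R = (S·k₂/k₁)^(1/(-1.5)).
= (0.0815×0.864/3.86)^(-0.6667) = (0.01824)^(-0.6667) = 14.4 kmol/m³.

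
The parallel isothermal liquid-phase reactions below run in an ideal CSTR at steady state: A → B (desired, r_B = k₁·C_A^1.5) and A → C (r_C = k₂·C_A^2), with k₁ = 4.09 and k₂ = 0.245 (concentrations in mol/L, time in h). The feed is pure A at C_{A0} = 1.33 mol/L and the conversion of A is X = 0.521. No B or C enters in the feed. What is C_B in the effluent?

0.661 mol/L

Exit C_A = C_{A0}(1−X) = 1.33×0.479 = 0.6371 mol/L.
A CSTR operates uniformly at the exit composition, giving r_B = 2.080 and r_C = 0.09944 (each k·C_A^n at C_A = 0.6371).
Fraction of consumed A going to B: r_B/(r_B+r_C) = 0.9544.
C_B = 0.9544·C_{A0}·X = 0.9544×1.33×0.521 = 0.661 mol/L.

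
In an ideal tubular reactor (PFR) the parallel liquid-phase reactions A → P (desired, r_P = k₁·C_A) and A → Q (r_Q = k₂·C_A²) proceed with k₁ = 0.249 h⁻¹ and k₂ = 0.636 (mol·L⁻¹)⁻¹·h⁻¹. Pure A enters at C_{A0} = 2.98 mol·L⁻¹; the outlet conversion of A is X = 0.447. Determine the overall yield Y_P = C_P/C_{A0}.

C_A = C_{A0}(1−X) = 1.648 mol·L⁻¹.
Along a PFR/batch, dC_P/dC_A = −r_P/(r_P+r_Q) = −k₁/(k₁+k₂·C_A).
Integrating from C_{A0} to C_A: C_P = (0.249/0.636)·ln[(0.249+0.636·2.98)/(0.249+0.636·1.65)] = 0.3915·ln(2.144/1.297) = 0.1968 mol·L⁻¹.
Y_P = C_P/C_{A0} = 0.1968/2.98 = 0.0660.

0.0660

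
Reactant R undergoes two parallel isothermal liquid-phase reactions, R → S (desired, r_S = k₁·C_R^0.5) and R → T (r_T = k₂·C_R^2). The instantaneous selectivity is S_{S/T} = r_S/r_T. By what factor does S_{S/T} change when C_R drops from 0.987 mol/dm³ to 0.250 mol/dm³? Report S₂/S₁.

7.84

S_{S/T} = (k₁/k₂)·C_R^-1.5, so S₂/S₁ = (C_{R,2}/C_{R,1})^-1.5.
= (0.250/0.987)^(-1.5) = (0.2533)^(-1.5) = 7.84.
Selectivity toward S rises as C_R falls — low-concentration operation is favoured.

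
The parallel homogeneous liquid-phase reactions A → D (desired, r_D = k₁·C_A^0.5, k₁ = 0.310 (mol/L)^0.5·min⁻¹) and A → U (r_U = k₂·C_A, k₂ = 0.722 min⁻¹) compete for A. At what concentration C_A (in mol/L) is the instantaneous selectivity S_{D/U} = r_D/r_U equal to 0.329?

1.70 mol/L

S_{D/U} = (k₁/k₂)·C_A^-0.5 ⇒ C_A = (S·k₂/k₁)^(-2).
= (0.329×0.722/0.310)^(-2) = (0.7663)^(-2) = 1.70 mol/L.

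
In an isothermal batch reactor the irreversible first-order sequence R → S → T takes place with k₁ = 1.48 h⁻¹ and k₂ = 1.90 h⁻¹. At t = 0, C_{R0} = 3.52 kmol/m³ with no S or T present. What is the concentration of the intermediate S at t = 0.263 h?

Solving the coupled first-order balances gives C_S(t) = [k₁/(k₂−k₁)]·C_{R0}·(e^(−k₁t) − e^(−k₂t)).
e^(−k₁t) = e^(−1.48×0.263) = e^(−0.3892) = 0.6776; e^(−k₂t) = e^(−0.4997) = 0.6067.
C_S = 1.48×3.52/(1.90−1.48) × (0.6776−0.6067) = 12.40×0.07086 = 0.8789 kmol/m³.

0.879 kmol/m³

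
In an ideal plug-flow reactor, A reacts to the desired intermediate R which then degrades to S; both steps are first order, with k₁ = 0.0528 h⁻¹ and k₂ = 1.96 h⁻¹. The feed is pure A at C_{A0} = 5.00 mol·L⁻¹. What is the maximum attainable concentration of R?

For a first-order series the maximum intermediate yield is C_{R,max}/C_{A0} = (k₁/k₂)^[k₂/(k₂−k₁)].
= (0.0528/1.96)^(1.96/(1.96−0.0528)) = (0.02694)^(1.028) = 0.02437.
C_{R,max} = 0.02437×5.00 = 0.122 mol·L⁻¹.

0.122 mol·L⁻¹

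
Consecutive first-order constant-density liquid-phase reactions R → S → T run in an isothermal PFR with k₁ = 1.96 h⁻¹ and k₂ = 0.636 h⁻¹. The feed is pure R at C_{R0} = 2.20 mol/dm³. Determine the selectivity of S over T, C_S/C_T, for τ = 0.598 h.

For first-order series with pure R initially, C_S(τ) = k₁C_{R0}/(k₂−k₁)·(e^(−k₁τ) − e^(−k₂τ)).
e^(−k₁τ) = e^(−1.96×0.598) = e^(−1.172) = 0.3097; e^(−k₂τ) = e^(−0.3803) = 0.6836.
C_S = 1.96×2.20/(0.636−1.96) × (0.3097−0.6836) = (-3.257)×(-0.3739) = 1.218 mol/dm³.
C_R = C_{R0}e^(−k₁τ) = 0.6814 mol/dm³, so C_T = C_{R0}−C_R−C_S = 0.3008 mol/dm³; C_S/C_T = 4.05.

4.05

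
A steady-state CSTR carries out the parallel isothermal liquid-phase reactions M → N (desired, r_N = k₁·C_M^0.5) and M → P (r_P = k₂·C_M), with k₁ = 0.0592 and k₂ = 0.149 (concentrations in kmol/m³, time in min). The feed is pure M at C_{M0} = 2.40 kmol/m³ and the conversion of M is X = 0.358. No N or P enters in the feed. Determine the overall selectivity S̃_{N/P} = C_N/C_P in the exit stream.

Exit C_M = C_{M0}(1−X) = 2.40×0.642 = 1.541 kmol/m³.
Rates in a CSTR are evaluated at the outlet concentration: r_N = 0.0592×1.541^0.5 = 0.07348, r_P = 0.149×1.541 = 0.2296.
Overall selectivity = C_N/C_P = r_Nτ/(r_Pτ) = r_N/r_P = 0.320.

0.320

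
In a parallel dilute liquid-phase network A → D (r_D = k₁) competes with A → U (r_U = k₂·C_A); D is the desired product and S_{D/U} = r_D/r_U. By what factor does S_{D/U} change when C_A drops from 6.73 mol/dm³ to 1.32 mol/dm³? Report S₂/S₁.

5.10

S_{D/U} = (k₁/k₂)·C_A⁻¹, so S₂/S₁ = (C_{A,2}/C_{A,1})⁻¹.
= 6.73/1.32 = 5.10.
Selectivity toward D rises as C_A falls — low-concentration operation is favoured.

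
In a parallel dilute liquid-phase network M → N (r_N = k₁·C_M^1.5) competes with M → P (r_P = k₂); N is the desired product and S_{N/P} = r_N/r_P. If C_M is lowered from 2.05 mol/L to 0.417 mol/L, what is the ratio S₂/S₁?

S_{N/P} = (k₁/k₂)·C_M^1.5, so S₂/S₁ = (C_{M,2}/C_{M,1})^1.5.
= (0.417/2.05)^1.5 = (0.2034)^1.5 = 0.0917.

0.0917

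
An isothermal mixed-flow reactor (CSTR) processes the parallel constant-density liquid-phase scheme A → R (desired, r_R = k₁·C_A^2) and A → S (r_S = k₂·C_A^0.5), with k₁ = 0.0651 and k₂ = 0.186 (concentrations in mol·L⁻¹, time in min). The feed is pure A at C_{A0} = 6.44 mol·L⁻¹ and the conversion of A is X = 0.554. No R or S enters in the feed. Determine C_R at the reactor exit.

2.25 mol·L⁻¹

Exit C_A = C_{A0}(1−X) = 6.44×0.446 = 2.872 mol·L⁻¹.
Rates in a CSTR are evaluated at the outlet concentration: r_R = 0.0651×2.872^2 = 0.5371, r_S = 0.186×2.872^0.5 = 0.3152.
Fraction of consumed A going to R: r_R/(r_R+r_S) = 0.6301.
C_R = 0.6301·C_{A0}·X = 0.6301×6.44×0.554 = 2.25 mol·L⁻¹.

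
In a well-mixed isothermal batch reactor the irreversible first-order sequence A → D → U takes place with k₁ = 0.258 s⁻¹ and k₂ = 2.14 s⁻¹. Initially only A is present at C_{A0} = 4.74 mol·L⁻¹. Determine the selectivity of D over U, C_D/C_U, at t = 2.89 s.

Solving the coupled first-order balances gives C_D(t) = [k₁/(k₂−k₁)]·C_{A0}·(e^(−k₁t) − e^(−k₂t)).
e^(−k₁t) = e^(−0.258×2.89) = e^(−0.7456) = 0.4744; e^(−k₂t) = e^(−6.185) = 0.002061.
C_D = 0.258×4.74/(2.14−0.258) × (0.4744−0.002061) = 0.6498×0.4724 = 0.3070 mol·L⁻¹.
C_A = C_{A0}e^(−k₁t) = 2.249 mol·L⁻¹, so C_U = C_{A0}−C_A−C_D = 2.184 mol·L⁻¹; C_D/C_U = 0.141.

0.141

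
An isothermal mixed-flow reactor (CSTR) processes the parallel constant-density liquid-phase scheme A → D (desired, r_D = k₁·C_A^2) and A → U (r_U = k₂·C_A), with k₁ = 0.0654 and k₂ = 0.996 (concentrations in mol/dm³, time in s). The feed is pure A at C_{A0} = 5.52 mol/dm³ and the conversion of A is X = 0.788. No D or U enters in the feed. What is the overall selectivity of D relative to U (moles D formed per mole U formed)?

0.0768

Exit C_A = C_{A0}(1−X) = 5.52×0.212 = 1.170 mol/dm³.
A CSTR operates uniformly at the exit composition, giving r_D = 0.08956 and r_U = 1.166 (each k·C_A^n at C_A = 1.170).
Overall selectivity = C_D/C_U = r_Dτ/(r_Uτ) = r_D/r_U = 0.0768.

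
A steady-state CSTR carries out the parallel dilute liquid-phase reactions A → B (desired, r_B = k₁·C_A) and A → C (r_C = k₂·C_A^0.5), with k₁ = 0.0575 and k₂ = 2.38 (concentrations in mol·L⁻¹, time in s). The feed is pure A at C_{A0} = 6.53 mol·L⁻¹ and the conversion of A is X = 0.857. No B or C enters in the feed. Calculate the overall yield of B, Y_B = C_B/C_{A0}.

Exit C_A = C_{A0}(1−X) = 6.53×0.143 = 0.9338 mol·L⁻¹.
In a CSTR the entire volume is at exit conditions, so r_B = 0.0575×0.9338 = 0.05369 and r_C = 2.38×0.9338^0.5 = 2.300.
Fraction of consumed A going to B: r_B/(r_B+r_C) = 0.02281.
C_B = 0.02281·C_{A0}·X = 0.02281×6.53×0.857 = 0.128 mol·L⁻¹; Y_B = C_B/C_{A0} = 0.0196.

0.0196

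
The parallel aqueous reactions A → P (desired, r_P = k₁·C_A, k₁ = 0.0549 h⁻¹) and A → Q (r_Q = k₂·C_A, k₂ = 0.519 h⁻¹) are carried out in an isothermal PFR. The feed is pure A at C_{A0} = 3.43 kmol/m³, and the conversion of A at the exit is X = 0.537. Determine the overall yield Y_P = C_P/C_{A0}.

0.0514

C_A = C_{A0}(1−X) = 1.588 kmol/m³.
Both paths are first order in A, so the instantaneous fraction to P is constant: dC_P/d(−C_A) = k₁/(k₁+k₂) = 0.09566.
C_P = 0.09566·(C_{A0}−C_A) = 0.09566×1.842 = 0.176 kmol/m³.
Y_P = C_P/C_{A0} = 0.1762/3.43 = 0.0514.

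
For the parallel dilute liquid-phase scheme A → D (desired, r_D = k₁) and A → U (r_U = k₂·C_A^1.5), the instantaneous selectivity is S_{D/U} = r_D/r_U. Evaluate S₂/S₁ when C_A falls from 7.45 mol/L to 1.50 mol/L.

11.1

S_{D/U} = (k₁/k₂)·C_A^-1.5, so S₂/S₁ = (C_{A,2}/C_{A,1})^-1.5.
= (1.50/7.45)^(-1.5) = (0.2013)^(-1.5) = 11.1.
Selectivity toward D rises as C_A falls — low-concentration operation is favoured.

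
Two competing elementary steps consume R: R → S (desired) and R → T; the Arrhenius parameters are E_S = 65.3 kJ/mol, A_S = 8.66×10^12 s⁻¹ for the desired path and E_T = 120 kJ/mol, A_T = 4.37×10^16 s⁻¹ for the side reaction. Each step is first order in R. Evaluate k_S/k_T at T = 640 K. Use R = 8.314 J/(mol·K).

5.78

k_S/k_T = (A_S/A_T)·exp[−(E_S−E_T)/(RT)] = (A_S/A_T)·exp[(E_T−E_S)/(RT)].
(E_T−E_S)/(RT) = (120−65.3)×10³/(8.314×640) = 54700/5321 = 10.28.
k_S/k_T = (8.66×10^12/4.37×10^16)·exp(10.28) = 1.982×10^-4 × 29147 = 5.78.
Since E_S < E_T, lowering the temperature improves selectivity toward S.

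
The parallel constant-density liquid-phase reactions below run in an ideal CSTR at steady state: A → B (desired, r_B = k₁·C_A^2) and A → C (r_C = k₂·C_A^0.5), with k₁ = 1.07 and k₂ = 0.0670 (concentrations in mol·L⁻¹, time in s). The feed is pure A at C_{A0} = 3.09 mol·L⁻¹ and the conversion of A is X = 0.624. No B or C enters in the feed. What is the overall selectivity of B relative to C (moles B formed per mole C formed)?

Exit C_A = C_{A0}(1−X) = 3.09×0.376 = 1.162 mol·L⁻¹.
A CSTR operates uniformly at the exit composition, giving r_B = 1.444 and r_C = 0.07222 (each k·C_A^n at C_A = 1.162).
Overall selectivity = C_B/C_C = r_Bτ/(r_Cτ) = r_B/r_C = 20.0.

20.0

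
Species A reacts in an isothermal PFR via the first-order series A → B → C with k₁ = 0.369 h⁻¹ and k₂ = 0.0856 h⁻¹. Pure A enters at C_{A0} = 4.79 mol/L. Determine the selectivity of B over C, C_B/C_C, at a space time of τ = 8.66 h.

1.45

Solving the coupled first-order balances gives C_B(τ) = [k₁/(k₂−k₁)]·C_{A0}·(e^(−k₁τ) − e^(−k₂τ)).
e^(−k₁τ) = e^(−0.369×8.66) = e^(−3.196) = 0.04094; e^(−k₂τ) = e^(−0.7413) = 0.4765.
C_B = 0.369×4.79/(0.0856−0.369) × (0.04094−0.4765) = (-6.237)×(-0.4356) = 2.716 mol/L.
C_A = C_{A0}e^(−k₁τ) = 0.1961 mol/L, so C_C = C_{A0}−C_A−C_B = 1.877 mol/L; C_B/C_C = 1.45.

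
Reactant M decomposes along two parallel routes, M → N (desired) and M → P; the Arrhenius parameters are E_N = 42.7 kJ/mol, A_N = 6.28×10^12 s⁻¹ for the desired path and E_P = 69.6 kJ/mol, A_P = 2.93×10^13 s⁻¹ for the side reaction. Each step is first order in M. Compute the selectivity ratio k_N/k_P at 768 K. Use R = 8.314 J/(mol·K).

Since both paths have the same order in M, the concentration cancels and S_{N/P} = k_N/k_P = (A_N/A_P)·exp[(E_P−E_N)/(RT)].
(E_P−E_N)/(RT) = (69.6−42.7)×10³/(8.314×768) = 26900/6385 = 4.213.
k_N/k_P = (6.28×10^12/2.93×10^13)·exp(4.213) = 0.2143 × 67.55 = 14.5.

14.5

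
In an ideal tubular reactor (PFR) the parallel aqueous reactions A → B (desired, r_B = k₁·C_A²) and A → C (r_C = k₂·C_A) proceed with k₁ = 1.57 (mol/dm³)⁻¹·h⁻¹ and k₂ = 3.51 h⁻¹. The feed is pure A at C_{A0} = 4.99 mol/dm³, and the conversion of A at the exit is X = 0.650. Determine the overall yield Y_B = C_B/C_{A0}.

C_A = C_{A0}(1−X) = 1.746 mol/dm³.
Along a PFR/batch, dC_C/dC_A = −r_C/(r_B+r_C) = −k₂/(k₂+k₁·C_A).
Integrating from C_{A0} to C_A: C_C = (3.51/1.57)·ln[(3.51+1.57·4.99)/(3.51+1.57·1.75)] = 2.236·ln(11.34/6.252) = 1.332 mol/dm³.
Then C_B = (C_{A0}−C_A) − C_C = 3.244 − 1.332 = 1.911 mol/dm³.
Y_B = C_B/C_{A0} = 1.911/4.99 = 0.383.

0.383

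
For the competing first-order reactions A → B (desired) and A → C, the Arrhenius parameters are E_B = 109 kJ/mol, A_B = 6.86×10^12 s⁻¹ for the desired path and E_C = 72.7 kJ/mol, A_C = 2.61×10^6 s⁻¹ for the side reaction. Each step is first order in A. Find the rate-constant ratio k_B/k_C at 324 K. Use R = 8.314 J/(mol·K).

3.69

With equal orders, S_{B/C} = k_B/k_C = (A_B/A_C)·exp[(E_C−E_B)/(RT)].
(E_C−E_B)/(RT) = (72.7−109)×10³/(8.314×324) = -36300/2694 = -13.48.
k_B/k_C = (6.86×10^12/2.61×10^6)·exp(-13.48) = 2.628×10^6 × 1.405×10^-6 = 3.69.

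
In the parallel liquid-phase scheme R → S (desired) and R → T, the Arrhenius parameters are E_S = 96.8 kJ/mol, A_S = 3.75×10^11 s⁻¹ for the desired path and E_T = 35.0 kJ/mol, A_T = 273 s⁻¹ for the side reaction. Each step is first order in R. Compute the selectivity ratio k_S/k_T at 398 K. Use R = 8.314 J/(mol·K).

10.6

With equal orders, S_{S/T} = k_S/k_T = (A_S/A_T)·exp[(E_T−E_S)/(RT)].
(E_T−E_S)/(RT) = (35.0−96.8)×10³/(8.314×398) = -61800/3309 = -18.68.
k_S/k_T = (3.75×10^11/273)·exp(-18.68) = 1.374×10^9 × 7.743×10^-9 = 10.6.
Since E_S > E_T, raising the temperature improves selectivity toward S.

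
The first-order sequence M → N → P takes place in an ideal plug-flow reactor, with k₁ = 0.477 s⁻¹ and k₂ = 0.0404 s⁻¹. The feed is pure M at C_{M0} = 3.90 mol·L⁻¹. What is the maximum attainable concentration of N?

3.10 mol·L⁻¹

At the optimum, C_{N,max}/C_{M0} = (k₁/k₂)^[k₂/(k₂−k₁)].
= (0.477/0.0404)^(0.0404/(0.0404−0.477)) = (11.81)^(-0.09253) = 0.7958.
C_{N,max} = 0.7958×3.90 = 3.10 mol·L⁻¹.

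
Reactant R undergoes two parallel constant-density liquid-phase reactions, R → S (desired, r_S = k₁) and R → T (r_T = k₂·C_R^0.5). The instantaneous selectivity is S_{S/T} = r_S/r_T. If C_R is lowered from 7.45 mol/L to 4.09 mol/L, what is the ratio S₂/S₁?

S_{S/T} = (k₁/k₂)·C_R^-0.5, so S₂/S₁ = (C_{R,2}/C_{R,1})^-0.5.
= (4.09/7.45)^(-0.5) = (0.5490)^(-0.5) = 1.35.
Selectivity toward S rises as C_R falls — low-concentration operation is favoured.

1.35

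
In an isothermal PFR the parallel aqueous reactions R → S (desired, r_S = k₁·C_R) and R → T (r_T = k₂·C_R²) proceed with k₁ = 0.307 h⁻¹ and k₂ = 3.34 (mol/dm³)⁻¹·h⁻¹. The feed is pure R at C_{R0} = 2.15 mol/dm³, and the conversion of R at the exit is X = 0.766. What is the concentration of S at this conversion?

0.122 mol/dm³

C_R = C_{R0}(1−X) = 0.5031 mol/dm³.
Along a PFR/batch, dC_S/dC_R = −r_S/(r_S+r_T) = −k₁/(k₁+k₂·C_R).
Integrating from C_{R0} to C_R: C_S = (0.307/3.34)·ln[(0.307+3.34·2.15)/(0.307+3.34·0.503)] = 0.09192·ln(7.488/1.987) = 0.1219 mol/dm³.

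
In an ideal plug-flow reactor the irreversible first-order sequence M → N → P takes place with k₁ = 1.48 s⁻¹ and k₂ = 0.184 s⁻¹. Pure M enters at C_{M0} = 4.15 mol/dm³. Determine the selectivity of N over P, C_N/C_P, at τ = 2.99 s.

For first-order series with pure M initially, C_N(τ) = k₁C_{M0}/(k₂−k₁)·(e^(−k₁τ) − e^(−k₂τ)).
e^(−k₁τ) = e^(−1.48×2.99) = e^(−4.425) = 0.01197; e^(−k₂τ) = e^(−0.5502) = 0.5769.
C_N = 1.48×4.15/(0.184−1.48) × (0.01197−0.5769) = (-4.739)×(-0.5649) = 2.677 mol/dm³.
C_M = C_{M0}e^(−k₁τ) = 0.04968 mol/dm³, so C_P = C_{M0}−C_M−C_N = 1.423 mol/dm³; C_N/C_P = 1.88.

1.88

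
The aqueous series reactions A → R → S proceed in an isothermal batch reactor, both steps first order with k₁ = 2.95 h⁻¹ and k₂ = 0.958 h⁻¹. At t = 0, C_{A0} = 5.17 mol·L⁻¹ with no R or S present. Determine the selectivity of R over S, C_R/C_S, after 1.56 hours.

The intermediate concentration in a first-order A→B→C sequence is C_R = k₁C_{A0}(e^(−k₁t) − e^(−k₂t))/(k₂−k₁).
e^(−k₁t) = e^(−2.95×1.56) = e^(−4.602) = 0.01003; e^(−k₂t) = e^(−1.494) = 0.2244.
C_R = 2.95×5.17/(0.958−2.95) × (0.01003−0.2244) = (-7.656)×(-0.2143) = 1.641 mol·L⁻¹.
C_A = C_{A0}e^(−k₁t) = 0.05186 mol·L⁻¹, so C_S = C_{A0}−C_A−C_R = 3.477 mol·L⁻¹; C_R/C_S = 0.472.

0.472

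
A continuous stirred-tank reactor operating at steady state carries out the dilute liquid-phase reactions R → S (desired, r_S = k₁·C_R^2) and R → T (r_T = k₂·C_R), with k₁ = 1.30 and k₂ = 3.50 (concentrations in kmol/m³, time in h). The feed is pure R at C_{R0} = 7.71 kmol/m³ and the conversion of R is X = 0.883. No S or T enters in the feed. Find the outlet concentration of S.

1.71 kmol/m³

Exit C_R = C_{R0}(1−X) = 7.71×0.117 = 0.9021 kmol/m³.
A CSTR operates uniformly at the exit composition, giving r_S = 1.058 and r_T = 3.157 (each k·C_R^n at C_R = 0.9021).
Fraction of consumed R going to S: r_S/(r_S+r_T) = 0.2510.
C_S = 0.2510·C_{R0}·X = 0.2510×7.71×0.883 = 1.71 kmol/m³.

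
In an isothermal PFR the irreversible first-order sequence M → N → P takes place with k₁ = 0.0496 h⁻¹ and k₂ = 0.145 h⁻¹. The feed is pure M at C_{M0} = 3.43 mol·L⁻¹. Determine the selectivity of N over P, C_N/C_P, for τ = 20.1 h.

The intermediate concentration in a first-order A→B→C sequence is C_N = k₁C_{M0}(e^(−k₁τ) − e^(−k₂τ))/(k₂−k₁).
e^(−k₁τ) = e^(−0.0496×20.1) = e^(−0.9970) = 0.3690; e^(−k₂τ) = e^(−2.914) = 0.05423.
C_N = 0.0496×3.43/(0.145−0.0496) × (0.3690−0.05423) = 1.783×0.3148 = 0.5613 mol·L⁻¹.
C_M = C_{M0}e^(−k₁τ) = 1.266 mol·L⁻¹, so C_P = C_{M0}−C_M−C_N = 1.603 mol·L⁻¹; C_N/C_P = 0.350.

0.350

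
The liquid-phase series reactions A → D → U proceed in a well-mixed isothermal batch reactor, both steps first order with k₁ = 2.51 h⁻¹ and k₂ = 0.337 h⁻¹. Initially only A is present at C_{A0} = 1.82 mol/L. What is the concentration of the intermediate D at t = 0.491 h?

1.17 mol/L

For first-order series with pure A initially, C_D(t) = k₁C_{A0}/(k₂−k₁)·(e^(−k₁t) − e^(−k₂t)).
e^(−k₁t) = e^(−2.51×0.491) = e^(−1.232) = 0.2916; e^(−k₂t) = e^(−0.1655) = 0.8475.
C_D = 2.51×1.82/(0.337−2.51) × (0.2916−0.8475) = (-2.102)×(-0.5559) = 1.169 mol/L.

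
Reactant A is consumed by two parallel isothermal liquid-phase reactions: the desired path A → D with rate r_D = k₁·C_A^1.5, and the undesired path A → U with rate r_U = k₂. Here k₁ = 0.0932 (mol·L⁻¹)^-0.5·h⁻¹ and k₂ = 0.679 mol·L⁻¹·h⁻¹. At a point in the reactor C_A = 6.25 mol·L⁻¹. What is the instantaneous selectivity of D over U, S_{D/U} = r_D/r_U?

S_{D/U} = r_D/r_U = (k₁·C_A^1.5)/(k₂) = (k₁/k₂)·C_A^1.5.
= (0.0932×6.250^1.5) / (0.679) = 1.456/0.6790 = 2.14.

2.14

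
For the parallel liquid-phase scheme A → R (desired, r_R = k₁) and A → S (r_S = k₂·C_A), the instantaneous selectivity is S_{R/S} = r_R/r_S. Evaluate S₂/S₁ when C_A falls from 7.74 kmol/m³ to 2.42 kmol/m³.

3.20

S_{R/S} = (k₁/k₂)·C_A⁻¹, so S₂/S₁ = (C_{A,2}/C_{A,1})⁻¹.
= 7.74/2.42 = 3.20.
Selectivity toward R rises as C_A falls — low-concentration operation is favoured.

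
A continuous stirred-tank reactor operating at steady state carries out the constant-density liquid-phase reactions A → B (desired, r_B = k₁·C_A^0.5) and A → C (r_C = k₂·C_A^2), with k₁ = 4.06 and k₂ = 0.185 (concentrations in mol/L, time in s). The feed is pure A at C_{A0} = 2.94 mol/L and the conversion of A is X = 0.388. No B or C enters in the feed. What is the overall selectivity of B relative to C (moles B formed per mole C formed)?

Exit C_A = C_{A0}(1−X) = 2.94×0.612 = 1.799 mol/L.
A CSTR operates uniformly at the exit composition, giving r_B = 5.446 and r_C = 0.5989 (each k·C_A^n at C_A = 1.799).
Overall selectivity = C_B/C_C = r_Bτ/(r_Cτ) = r_B/r_C = 9.09.

9.09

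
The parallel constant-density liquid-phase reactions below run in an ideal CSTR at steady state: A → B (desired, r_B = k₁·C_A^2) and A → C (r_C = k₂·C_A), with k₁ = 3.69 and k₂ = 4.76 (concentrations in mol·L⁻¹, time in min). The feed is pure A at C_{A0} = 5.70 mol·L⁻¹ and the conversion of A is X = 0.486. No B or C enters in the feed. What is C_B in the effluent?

1.92 mol·L⁻¹

Exit C_A = C_{A0}(1−X) = 5.70×0.514 = 2.930 mol·L⁻¹.
A CSTR operates uniformly at the exit composition, giving r_B = 31.67 and r_C = 13.95 (each k·C_A^n at C_A = 2.930).
Fraction of consumed A going to B: r_B/(r_B+r_C) = 0.6943.
C_B = 0.6943·C_{A0}·X = 0.6943×5.70×0.486 = 1.92 mol·L⁻¹.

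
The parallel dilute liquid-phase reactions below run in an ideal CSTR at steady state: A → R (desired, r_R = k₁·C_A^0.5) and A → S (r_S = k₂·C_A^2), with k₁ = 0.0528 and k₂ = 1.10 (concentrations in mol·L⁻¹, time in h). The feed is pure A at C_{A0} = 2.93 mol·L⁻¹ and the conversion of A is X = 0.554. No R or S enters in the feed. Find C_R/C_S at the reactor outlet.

0.0321

Exit C_A = C_{A0}(1−X) = 2.93×0.446 = 1.307 mol·L⁻¹.
Rates in a CSTR are evaluated at the outlet concentration: r_R = 0.0528×1.307^0.5 = 0.06036, r_S = 1.10×1.307^2 = 1.878.
Overall selectivity = C_R/C_S = r_Rτ/(r_Sτ) = r_R/r_S = 0.0321.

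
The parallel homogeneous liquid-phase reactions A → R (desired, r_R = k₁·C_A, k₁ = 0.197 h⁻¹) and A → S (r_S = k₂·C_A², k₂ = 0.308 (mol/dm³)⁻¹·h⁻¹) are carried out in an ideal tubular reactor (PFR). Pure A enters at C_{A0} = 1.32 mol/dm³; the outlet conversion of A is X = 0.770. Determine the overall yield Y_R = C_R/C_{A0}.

C_A = C_{A0}(1−X) = 0.3036 mol/dm³.
Along a PFR/batch, dC_R/dC_A = −r_R/(r_R+r_S) = −k₁/(k₁+k₂·C_A).
Integrating from C_{A0} to C_A: C_R = (0.197/0.308)·ln[(0.197+0.308·1.32)/(0.197+0.308·0.304)] = 0.6396·ln(0.6036/0.2905) = 0.4677 mol/dm³.
Y_R = C_R/C_{A0} = 0.4677/1.32 = 0.354.

0.354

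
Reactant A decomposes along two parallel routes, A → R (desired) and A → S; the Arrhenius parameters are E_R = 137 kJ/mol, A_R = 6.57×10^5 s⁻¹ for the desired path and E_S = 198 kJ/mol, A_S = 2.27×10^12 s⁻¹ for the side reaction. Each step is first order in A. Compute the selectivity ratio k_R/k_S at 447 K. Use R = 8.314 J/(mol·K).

Since both paths have the same order in A, the concentration cancels and S_{R/S} = k_R/k_S = (A_R/A_S)·exp[(E_S−E_R)/(RT)].
(E_S−E_R)/(RT) = (198−137)×10³/(8.314×447) = 61000/3716 = 16.41.
k_R/k_S = (6.57×10^5/2.27×10^12)·exp(16.41) = 2.894×10^-7 × 1.344×10^7 = 3.89.
Since E_R < E_S, lowering the temperature improves selectivity toward R.

3.89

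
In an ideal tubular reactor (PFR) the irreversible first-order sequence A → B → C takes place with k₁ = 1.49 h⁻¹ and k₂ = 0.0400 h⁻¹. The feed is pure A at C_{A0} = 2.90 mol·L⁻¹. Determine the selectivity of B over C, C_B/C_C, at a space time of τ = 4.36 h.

6.29

For first-order series with pure A initially, C_B(τ) = k₁C_{A0}/(k₂−k₁)·(e^(−k₁τ) − e^(−k₂τ)).
e^(−k₁τ) = e^(−1.49×4.36) = e^(−6.496) = 0.001509; e^(−k₂τ) = e^(−0.1744) = 0.8400.
C_B = 1.49×2.90/(0.0400−1.49) × (0.001509−0.8400) = (-2.980)×(-0.8385) = 2.499 mol·L⁻¹.
C_A = C_{A0}e^(−k₁τ) = 0.004376 mol·L⁻¹, so C_C = C_{A0}−C_A−C_B = 0.3970 mol·L⁻¹; C_B/C_C = 6.29.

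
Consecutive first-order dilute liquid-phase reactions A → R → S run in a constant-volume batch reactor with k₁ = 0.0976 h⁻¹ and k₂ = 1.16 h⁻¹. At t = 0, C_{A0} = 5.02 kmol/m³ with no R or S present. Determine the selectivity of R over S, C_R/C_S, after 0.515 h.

3.02

For first-order series with pure A initially, C_R(t) = k₁C_{A0}/(k₂−k₁)·(e^(−k₁t) − e^(−k₂t)).
e^(−k₁t) = e^(−0.0976×0.515) = e^(−0.05026) = 0.9510; e^(−k₂t) = e^(−0.5974) = 0.5502.
C_R = 0.0976×5.02/(1.16−0.0976) × (0.9510−0.5502) = 0.4612×0.4007 = 0.1848 kmol/m³.
C_A = C_{A0}e^(−k₁t) = 4.774 kmol/m³, so C_S = C_{A0}−C_A−C_R = 0.06128 kmol/m³; C_R/C_S = 3.02.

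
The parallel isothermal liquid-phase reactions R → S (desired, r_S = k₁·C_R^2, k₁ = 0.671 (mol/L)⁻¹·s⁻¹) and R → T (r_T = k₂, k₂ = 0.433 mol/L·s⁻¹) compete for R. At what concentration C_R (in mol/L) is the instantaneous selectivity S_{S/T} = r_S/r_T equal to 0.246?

S_{S/T} = (k₁/k₂)·C_R^2 ⇒ C_R = (S·k₂/k₁)^(0.5).
= (0.246×0.433/0.671)^(0.5) = (0.1587)^(0.5) = 0.398 mol/L.

0.398 mol/L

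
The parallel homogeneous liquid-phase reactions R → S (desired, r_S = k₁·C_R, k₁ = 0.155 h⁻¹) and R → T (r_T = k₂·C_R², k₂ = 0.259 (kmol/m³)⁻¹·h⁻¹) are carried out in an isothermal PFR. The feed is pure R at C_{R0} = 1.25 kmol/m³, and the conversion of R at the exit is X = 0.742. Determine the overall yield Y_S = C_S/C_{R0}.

C_R = C_{R0}(1−X) = 0.3225 kmol/m³.
Along a PFR/batch, dC_S/dC_R = −r_S/(r_S+r_T) = −k₁/(k₁+k₂·C_R).
Integrating from C_{R0} to C_R: C_S = (0.155/0.259)·ln[(0.155+0.259·1.25)/(0.155+0.259·0.323)] = 0.5985·ln(0.4788/0.2385) = 0.4169 kmol/m³.
Y_S = C_S/C_{R0} = 0.4169/1.25 = 0.334.

0.334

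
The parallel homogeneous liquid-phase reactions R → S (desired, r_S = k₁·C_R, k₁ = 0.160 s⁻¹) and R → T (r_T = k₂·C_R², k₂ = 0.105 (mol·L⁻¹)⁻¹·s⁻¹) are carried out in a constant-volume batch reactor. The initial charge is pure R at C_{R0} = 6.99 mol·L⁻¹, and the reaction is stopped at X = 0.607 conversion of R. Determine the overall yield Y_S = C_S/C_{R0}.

0.150

C_R = C_{R0}(1−X) = 2.747 mol·L⁻¹.
Along a PFR/batch, dC_S/dC_R = −r_S/(r_S+r_T) = −k₁/(k₁+k₂·C_R).
Integrating from C_{R0} to C_R: C_S = (0.160/0.105)·ln[(0.160+0.105·6.99)/(0.160+0.105·2.75)] = 1.524·ln(0.8940/0.4484) = 1.051 mol·L⁻¹.
Y_S = C_S/C_{R0} = 1.051/6.99 = 0.150.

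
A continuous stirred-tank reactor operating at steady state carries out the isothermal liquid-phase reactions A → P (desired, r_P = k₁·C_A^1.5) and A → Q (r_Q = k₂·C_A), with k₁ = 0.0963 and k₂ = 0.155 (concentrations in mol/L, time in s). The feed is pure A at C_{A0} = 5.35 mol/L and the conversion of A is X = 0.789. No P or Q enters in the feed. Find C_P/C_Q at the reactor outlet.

Exit C_A = C_{A0}(1−X) = 5.35×0.211 = 1.129 mol/L.
A CSTR operates uniformly at the exit composition, giving r_P = 0.1155 and r_Q = 0.1750 (each k·C_A^n at C_A = 1.129).
Overall selectivity = C_P/C_Q = r_Pτ/(r_Qτ) = r_P/r_Q = 0.660.

0.660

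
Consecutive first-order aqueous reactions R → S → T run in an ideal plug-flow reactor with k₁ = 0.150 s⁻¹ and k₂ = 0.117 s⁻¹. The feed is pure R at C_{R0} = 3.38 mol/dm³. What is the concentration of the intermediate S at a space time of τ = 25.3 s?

0.451 mol/dm³

The intermediate concentration in a first-order A→B→C sequence is C_S = k₁C_{R0}(e^(−k₁τ) − e^(−k₂τ))/(k₂−k₁).
e^(−k₁τ) = e^(−0.150×25.3) = e^(−3.795) = 0.02248; e^(−k₂τ) = e^(−2.960) = 0.05181.
C_S = 0.150×3.38/(0.117−0.150) × (0.02248−0.05181) = (-15.36)×(-0.02933) = 0.4506 mol/dm³.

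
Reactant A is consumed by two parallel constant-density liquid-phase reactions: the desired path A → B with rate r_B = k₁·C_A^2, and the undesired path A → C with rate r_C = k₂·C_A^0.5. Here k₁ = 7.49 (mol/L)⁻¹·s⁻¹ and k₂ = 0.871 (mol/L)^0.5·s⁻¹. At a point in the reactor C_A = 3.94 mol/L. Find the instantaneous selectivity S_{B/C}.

S_{B/C} = r_B/r_C = (k₁·C_A^2)/(k₂·C_A^0.5) = (k₁/k₂)·C_A^1.5.
= (7.49×3.940^2) / (0.871×3.940^0.5) = 116.3/1.729 = 67.3.

67.3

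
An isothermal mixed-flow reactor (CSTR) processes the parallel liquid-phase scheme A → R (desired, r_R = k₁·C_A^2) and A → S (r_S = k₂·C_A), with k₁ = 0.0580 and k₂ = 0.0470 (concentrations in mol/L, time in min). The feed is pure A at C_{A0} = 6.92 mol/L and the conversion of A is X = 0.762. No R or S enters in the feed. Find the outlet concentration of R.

Exit C_A = C_{A0}(1−X) = 6.92×0.238 = 1.647 mol/L.
In a CSTR the entire volume is at exit conditions, so r_R = 0.0580×1.647^2 = 0.1573 and r_S = 0.0470×1.647 = 0.07741.
Fraction of consumed A going to R: r_R/(r_R+r_S) = 0.6702.
C_R = 0.6702·C_{A0}·X = 0.6702×6.92×0.762 = 3.53 mol/L.

3.53 mol/L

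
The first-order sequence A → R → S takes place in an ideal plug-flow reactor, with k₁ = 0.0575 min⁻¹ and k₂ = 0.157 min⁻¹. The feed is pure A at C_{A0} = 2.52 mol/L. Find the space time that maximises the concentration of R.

10.1 min

For first-order series the maximum of C_R occurs at τ_opt = ln(k₂/k₁)/(k₂−k₁).
= ln(0.157/0.0575)/(0.157−0.0575) = ln(2.730)/0.09950 = 1.004/0.09950 = 10.1 min.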